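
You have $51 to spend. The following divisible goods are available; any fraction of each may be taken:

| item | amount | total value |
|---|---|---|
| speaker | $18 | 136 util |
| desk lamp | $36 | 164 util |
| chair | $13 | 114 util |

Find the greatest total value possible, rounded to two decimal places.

341.11

Take in order of value per unit:
- chair (114/13 per unit): all 13 → value 114, running total 114.00
- speaker (136/18 per unit): all 18 → value 136, running total 250.00
- desk lamp (164/36 per unit): 20 of 36 → value 20×164/36 = 91.1111, running total 341.11
Total 341.11.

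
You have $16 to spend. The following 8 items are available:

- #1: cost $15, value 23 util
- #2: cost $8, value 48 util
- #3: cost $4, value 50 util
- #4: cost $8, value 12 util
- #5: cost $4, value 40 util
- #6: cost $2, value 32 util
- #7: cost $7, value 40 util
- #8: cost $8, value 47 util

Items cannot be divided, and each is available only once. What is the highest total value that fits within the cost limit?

Check high-value combinations within $16:
- #2+#3+#5: cost 8+4+4=16, value 48+50+40=138
- #3+#5+#8: cost 4+4+8=16, value 50+40+47=137
- #2+#3+#6: cost 8+4+2=14, value 48+50+32=130
- #3+#5+#7: cost 4+4+7=15, value 50+40+40=130
Best: 138 util.

138 util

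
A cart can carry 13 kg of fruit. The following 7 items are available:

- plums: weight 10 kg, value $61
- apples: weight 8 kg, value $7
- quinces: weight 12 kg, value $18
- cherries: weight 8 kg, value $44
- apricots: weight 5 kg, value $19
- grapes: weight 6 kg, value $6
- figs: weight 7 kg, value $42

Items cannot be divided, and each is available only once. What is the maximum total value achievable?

Check high-value combinations within 13 kg:
- cherries+apricots: weight 8+5=13, value 44+19=63
- plums: weight 10, value 61
- apricots+figs: weight 5+7=12, value 19+42=61
- grapes+figs: weight 6+7=13, value 6+42=48
- cherries: weight 8, value 44
Best: $63.

$63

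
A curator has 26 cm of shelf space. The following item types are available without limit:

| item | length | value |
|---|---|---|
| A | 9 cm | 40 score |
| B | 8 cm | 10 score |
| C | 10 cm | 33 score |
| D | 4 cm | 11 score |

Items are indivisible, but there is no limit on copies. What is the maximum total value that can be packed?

102 score

Best value-per-unit is A at 40/9; filling with it alone gives 2×40 = 80.
Optimal mix: 2×A + 2×D → length 26, value 102.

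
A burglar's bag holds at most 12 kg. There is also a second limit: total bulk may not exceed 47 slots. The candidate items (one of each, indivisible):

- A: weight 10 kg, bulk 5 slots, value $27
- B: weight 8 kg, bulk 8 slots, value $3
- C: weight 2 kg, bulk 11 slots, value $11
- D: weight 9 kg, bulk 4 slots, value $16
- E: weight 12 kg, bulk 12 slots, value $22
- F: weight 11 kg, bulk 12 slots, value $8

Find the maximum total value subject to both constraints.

$38

Feasible sets respecting both limits:
- A+C: weight 12, bulk 16, value 38
- A: weight 10, bulk 5, value 27
- C+D: weight 11, bulk 15, value 27
Best: $38.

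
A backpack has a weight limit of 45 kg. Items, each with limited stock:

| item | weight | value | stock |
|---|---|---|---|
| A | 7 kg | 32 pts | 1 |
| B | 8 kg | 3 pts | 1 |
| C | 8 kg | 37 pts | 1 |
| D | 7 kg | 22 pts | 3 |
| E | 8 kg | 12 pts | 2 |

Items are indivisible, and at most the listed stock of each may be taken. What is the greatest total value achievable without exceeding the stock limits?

Best selections within weight 45 and stock limits:
- 1×A + 1×C + 3×D + 1×E: weight 44, value 147
- 1×A + 1×B + 1×C + 3×D: weight 44, value 138
Best: 147 pts.

147 pts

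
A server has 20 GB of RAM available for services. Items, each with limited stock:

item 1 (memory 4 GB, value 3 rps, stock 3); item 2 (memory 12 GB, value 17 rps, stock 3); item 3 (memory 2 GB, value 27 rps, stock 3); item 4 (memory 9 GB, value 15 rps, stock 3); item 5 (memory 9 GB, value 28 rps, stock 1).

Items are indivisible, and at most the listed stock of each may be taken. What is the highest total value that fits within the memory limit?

Top feasible selections:
- 1×item 1 + 3×item 3 + 1×item 5: memory 19, value 112
- 3×item 3 + 1×item 5: memory 15, value 109
Best: 112 rps.

112 rps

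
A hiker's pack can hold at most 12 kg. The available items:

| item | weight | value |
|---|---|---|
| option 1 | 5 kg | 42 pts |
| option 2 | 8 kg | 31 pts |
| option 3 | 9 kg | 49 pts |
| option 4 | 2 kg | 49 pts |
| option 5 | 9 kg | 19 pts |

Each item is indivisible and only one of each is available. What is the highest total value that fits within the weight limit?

98 pts

Check high-value combinations within 12 kg:
- option 3+option 4: weight 9+2=11, value 49+49=98
- option 1+option 4: weight 5+2=7, value 42+49=91
- option 2+option 4: weight 8+2=10, value 31+49=80
- option 4+option 5: weight 2+9=11, value 49+19=68
- option 4: weight 2, value 49
Best: 98 pts.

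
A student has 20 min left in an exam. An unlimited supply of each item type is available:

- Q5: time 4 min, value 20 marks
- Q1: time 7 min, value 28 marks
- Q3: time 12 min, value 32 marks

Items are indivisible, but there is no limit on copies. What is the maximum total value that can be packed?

Best value-per-unit is Q5 at 20/4, and filling with it alone uses time 5×4=20. No mix of the others beats 5×20 = 100.

100 marks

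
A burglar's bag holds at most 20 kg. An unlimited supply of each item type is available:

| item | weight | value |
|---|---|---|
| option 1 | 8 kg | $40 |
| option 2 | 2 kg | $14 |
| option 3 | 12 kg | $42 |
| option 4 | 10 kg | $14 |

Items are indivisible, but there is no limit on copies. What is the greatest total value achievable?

$140

Best value-per-unit is option 2 at 14/2, and filling with it alone uses weight 10×2=20. No mix of the others beats 10×14 = 140.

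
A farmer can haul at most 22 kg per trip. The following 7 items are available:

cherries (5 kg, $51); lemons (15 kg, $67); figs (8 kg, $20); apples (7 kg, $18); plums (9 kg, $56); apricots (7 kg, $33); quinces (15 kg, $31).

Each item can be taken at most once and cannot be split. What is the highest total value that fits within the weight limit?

$140

Check high-value combinations within 22 kg:
- cherries+plums+apricots: weight 5+9+7=21, value 51+56+33=140
- cherries+figs+plums: weight 5+8+9=22, value 51+20+56=127
- cherries+apples+plums: weight 5+7+9=21, value 51+18+56=125
Best: $140.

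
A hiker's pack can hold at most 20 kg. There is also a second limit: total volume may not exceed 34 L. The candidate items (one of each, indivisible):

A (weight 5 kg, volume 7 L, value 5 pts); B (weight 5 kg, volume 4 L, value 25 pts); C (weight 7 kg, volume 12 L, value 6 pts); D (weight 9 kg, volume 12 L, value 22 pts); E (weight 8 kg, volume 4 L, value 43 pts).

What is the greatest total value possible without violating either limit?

Feasible sets respecting both limits:
- B+C+E: weight 20, volume 20, value 74
- A+B+E: weight 18, volume 15, value 73
- B+E: weight 13, volume 8, value 68
- D+E: weight 17, volume 16, value 65
Best: 74 pts.

74 pts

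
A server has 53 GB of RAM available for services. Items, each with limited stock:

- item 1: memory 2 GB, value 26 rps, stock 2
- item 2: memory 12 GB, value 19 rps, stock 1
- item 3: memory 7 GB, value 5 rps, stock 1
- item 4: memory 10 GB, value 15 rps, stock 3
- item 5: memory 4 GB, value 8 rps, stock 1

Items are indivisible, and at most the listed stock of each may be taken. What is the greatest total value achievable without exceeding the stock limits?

124 rps

Top feasible selections:
- 2×item 1 + 1×item 2 + 3×item 4 + 1×item 5: memory 50, value 124
- 2×item 1 + 1×item 2 + 1×item 3 + 3×item 4: memory 53, value 121
- 2×item 1 + 1×item 2 + 3×item 4: memory 46, value 116
- 2×item 1 + 1×item 2 + 1×item 3 + 2×item 4 + 1×item 5: memory 47, value 114
Best: 124 rps.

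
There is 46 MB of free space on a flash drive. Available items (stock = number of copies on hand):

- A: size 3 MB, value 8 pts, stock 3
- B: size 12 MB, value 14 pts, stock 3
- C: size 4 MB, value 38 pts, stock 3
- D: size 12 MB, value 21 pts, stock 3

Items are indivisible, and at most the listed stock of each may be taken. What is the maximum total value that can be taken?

180 pts

Top feasible selections:
- 3×A + 3×C + 2×D: size 45, value 180
- 3×A + 1×B + 3×C + 1×D: size 45, value 173
- 2×A + 3×C + 2×D: size 42, value 172
- 3×A + 2×B + 3×C: size 45, value 166
Best: 180 pts.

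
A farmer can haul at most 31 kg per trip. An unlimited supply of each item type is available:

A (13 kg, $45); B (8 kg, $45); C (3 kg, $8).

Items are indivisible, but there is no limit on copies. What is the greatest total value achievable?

$151

Best value-per-unit is B at 45/8; filling with it alone gives 3×45 = 135.
Optimal mix: 3×B + 2×C → weight 30, value 151.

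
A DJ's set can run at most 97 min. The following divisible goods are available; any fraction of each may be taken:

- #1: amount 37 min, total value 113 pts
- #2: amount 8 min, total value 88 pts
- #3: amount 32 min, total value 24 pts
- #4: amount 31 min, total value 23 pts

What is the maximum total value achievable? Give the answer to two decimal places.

239.84

Take in order of value per unit:
- #2 (88/8 per unit): all 8 → value 88, running total 88.00
- #1 (113/37 per unit): all 37 → value 113, running total 201.00
- #3 (24/32 per unit): all 32 → value 24, running total 225.00
- #4 (23/31 per unit): 20 of 31 → value 20×23/31 = 14.8387, running total 239.84
Total 239.84.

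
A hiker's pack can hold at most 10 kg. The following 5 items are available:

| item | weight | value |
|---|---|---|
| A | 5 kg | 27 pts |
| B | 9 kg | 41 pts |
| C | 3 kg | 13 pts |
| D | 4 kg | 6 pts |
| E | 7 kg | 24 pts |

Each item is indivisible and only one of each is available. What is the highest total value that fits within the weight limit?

Check high-value combinations within 10 kg:
- B: weight 9, value 41
- A+C: weight 5+3=8, value 27+13=40
- C+E: weight 3+7=10, value 13+24=37
- A+D: weight 5+4=9, value 27+6=33
- A: weight 5, value 27
Best: 41 pts.

41 pts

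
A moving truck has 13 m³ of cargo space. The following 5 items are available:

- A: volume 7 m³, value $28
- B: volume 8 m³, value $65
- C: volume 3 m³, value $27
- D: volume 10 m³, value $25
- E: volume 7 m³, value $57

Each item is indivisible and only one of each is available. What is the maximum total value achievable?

$92

This is a 0/1 knapsack; check combinations near the capacity.
- B+C: volume 8+3=11, value 65+27=92
- C+E: volume 3+7=10, value 27+57=84
- B: volume 8, value 65
- E: volume 7, value 57
- A+C: volume 7+3=10, value 28+27=55
Best: $92.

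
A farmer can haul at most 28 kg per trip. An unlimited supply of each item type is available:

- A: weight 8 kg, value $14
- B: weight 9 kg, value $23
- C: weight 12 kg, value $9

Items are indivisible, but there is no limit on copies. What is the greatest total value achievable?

$69

Best value-per-unit is B at 23/9, and filling with it alone uses weight 3×9=27. No mix of the others beats 3×23 = 69.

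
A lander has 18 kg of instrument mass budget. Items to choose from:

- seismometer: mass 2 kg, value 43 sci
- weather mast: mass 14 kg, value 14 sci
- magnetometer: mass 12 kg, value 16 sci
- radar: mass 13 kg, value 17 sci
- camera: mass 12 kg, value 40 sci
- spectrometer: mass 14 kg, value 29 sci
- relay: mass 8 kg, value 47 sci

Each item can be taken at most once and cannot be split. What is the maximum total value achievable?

Check high-value combinations within 18 kg:
- seismometer+relay: mass 2+8=10, value 43+47=90
- seismometer+camera: mass 2+12=14, value 43+40=83
- seismometer+spectrometer: mass 2+14=16, value 43+29=72
- seismometer+radar: mass 2+13=15, value 43+17=60
Best: 90 sci.

90 sci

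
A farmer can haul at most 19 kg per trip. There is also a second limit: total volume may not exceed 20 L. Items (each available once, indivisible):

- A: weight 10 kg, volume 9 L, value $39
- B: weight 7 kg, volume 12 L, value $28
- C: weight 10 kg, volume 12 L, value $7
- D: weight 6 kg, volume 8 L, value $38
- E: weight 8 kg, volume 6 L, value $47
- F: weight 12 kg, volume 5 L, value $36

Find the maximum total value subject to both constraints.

$86

Feasible sets respecting both limits:
- A+E: weight 18, volume 15, value 86
- D+E: weight 14, volume 14, value 85
- A+D: weight 16, volume 17, value 77
- B+E: weight 15, volume 18, value 75
Best: $86.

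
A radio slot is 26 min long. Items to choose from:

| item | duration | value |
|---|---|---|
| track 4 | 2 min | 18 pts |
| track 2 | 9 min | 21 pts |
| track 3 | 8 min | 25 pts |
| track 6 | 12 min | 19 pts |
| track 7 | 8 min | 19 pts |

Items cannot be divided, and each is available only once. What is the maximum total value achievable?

This is a 0/1 knapsack; check combinations near the capacity.
- track 2+track 3+track 7: duration 9+8+8=25, value 21+25+19=65
- track 4+track 2+track 3: duration 2+9+8=19, value 18+21+25=64
- track 4+track 3+track 7: duration 2+8+8=18, value 18+25+19=62
- track 4+track 3+track 6: duration 2+8+12=22, value 18+25+19=62
Best: 65 pts.

65 pts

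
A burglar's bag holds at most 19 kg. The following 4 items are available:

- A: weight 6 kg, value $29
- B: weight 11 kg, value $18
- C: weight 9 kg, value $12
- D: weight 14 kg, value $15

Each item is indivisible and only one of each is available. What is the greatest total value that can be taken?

$47

Check high-value combinations within 19 kg:
- A+B: weight 6+11=17, value 29+18=47
- A+C: weight 6+9=15, value 29+12=41
- A: weight 6, value 29
- B: weight 11, value 18
Best: $47.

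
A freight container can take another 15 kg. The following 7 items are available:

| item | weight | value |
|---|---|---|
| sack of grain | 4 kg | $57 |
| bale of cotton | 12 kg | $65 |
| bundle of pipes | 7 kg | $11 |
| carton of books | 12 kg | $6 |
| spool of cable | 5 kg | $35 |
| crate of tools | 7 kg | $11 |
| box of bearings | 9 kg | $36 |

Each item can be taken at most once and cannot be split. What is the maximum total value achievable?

$93

Check high-value combinations within 15 kg:
- sack of grain+box of bearings: weight 4+9=13, value 57+36=93
- sack of grain+spool of cable: weight 4+5=9, value 57+35=92
- spool of cable+box of bearings: weight 5+9=14, value 35+36=71
Best: $93.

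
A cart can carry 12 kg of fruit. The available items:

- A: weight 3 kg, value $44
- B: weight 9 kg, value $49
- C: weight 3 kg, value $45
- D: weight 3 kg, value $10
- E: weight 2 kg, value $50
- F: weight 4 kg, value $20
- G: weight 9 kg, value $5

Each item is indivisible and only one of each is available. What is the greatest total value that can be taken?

Check high-value combinations within 12 kg:
- A+C+E+F: weight 3+3+2+4=12, value 44+45+50+20=159
- A+C+D+E: weight 3+3+3+2=11, value 44+45+10+50=149
- A+C+E: weight 3+3+2=8, value 44+45+50=139
- C+D+E+F: weight 3+3+2+4=12, value 45+10+50+20=125
Best: $159.

$159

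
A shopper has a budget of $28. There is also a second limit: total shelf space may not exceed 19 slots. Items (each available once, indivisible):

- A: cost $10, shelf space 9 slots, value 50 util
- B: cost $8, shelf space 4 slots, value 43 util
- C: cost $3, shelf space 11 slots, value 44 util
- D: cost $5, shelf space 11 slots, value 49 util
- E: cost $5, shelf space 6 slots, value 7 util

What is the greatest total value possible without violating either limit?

Feasible sets respecting both limits:
- A+B+E: cost 23, shelf space 19, value 100
- A+B: cost 18, shelf space 13, value 93
- B+D: cost 13, shelf space 15, value 92
- B+C: cost 11, shelf space 15, value 87
Best: 100 util.

100 util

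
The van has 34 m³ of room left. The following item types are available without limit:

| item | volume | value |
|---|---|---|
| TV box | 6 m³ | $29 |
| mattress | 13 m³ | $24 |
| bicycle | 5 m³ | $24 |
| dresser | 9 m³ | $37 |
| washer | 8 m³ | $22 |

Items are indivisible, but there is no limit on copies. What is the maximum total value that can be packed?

Best value-per-unit is TV box at 29/6; filling with it alone gives 5×29 = 145.
Optimal mix: 4×TV box + 2×bicycle → volume 34, value 164.

$164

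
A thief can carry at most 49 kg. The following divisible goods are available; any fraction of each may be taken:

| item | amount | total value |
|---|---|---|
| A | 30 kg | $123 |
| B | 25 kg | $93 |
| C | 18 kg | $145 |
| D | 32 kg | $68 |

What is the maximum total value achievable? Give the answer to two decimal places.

Take in order of value per unit:
- C (145/18 per unit): all 18 → value 145, running total 145.00
- A (123/30 per unit): all 30 → value 123, running total 268.00
- B (93/25 per unit): 1 of 25 → value 1×93/25 = 3.7200, running total 271.72
Total 271.72.

271.72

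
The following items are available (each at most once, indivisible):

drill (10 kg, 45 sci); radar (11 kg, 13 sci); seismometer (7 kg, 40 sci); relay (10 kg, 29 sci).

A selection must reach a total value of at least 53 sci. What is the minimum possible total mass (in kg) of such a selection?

Subsets with value ≥ 53, sorted by total mass:
- drill+seismometer: mass 17, value 85
- seismometer+relay: mass 17, value 69
- radar+seismometer: mass 18, value 53
Minimum mass: 17 kg.

17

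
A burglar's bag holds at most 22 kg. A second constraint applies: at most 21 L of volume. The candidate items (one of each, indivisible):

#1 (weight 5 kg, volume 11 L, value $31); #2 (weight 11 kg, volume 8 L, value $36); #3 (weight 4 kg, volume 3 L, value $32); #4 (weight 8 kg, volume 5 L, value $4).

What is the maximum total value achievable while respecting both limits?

Feasible sets respecting both limits:
- #2+#3: weight 15, volume 11, value 68
- #1+#2: weight 16, volume 19, value 67
- #1+#3+#4: weight 17, volume 19, value 67
- #1+#3: weight 9, volume 14, value 63
Best: $68.

$68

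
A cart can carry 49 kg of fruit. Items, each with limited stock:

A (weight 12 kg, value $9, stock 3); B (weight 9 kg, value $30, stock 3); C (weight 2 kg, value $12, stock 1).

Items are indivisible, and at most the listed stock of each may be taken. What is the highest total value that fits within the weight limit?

Top feasible selections:
- 1×A + 3×B + 1×C: weight 41, value 111
- 3×B + 1×C: weight 29, value 102
Best: $111.

$111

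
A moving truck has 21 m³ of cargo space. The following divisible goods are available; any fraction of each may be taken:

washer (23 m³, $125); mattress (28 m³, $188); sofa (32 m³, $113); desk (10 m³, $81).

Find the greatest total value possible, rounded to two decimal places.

154.86

Take in order of value per unit:
- desk (81/10 per unit): all 10 → value 81, running total 81.00
- mattress (188/28 per unit): 11 of 28 → value 11×188/28 = 73.8571, running total 154.86
Total 154.86.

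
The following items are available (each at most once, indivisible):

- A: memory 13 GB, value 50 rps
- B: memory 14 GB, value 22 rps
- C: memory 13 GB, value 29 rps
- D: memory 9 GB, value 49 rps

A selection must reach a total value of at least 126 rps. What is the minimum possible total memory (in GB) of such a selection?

35

Subsets with value ≥ 126, sorted by total memory:
- A+C+D: memory 35, value 128
- A+B+C+D: memory 49, value 150
Minimum memory: 35 GB.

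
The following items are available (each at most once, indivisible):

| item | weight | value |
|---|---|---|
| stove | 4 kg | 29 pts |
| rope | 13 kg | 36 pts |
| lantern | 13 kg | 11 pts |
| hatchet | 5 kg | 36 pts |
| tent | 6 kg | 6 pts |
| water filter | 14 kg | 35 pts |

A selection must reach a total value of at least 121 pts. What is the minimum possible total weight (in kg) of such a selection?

36

Subsets with value ≥ 121, sorted by total weight:
- stove+rope+hatchet+water filter: weight 36, value 136
- stove+rope+hatchet+tent+water filter: weight 42, value 142
- stove+rope+lantern+hatchet+water filter: weight 49, value 147
- rope+lantern+hatchet+tent+water filter: weight 51, value 124
Minimum weight: 36 kg.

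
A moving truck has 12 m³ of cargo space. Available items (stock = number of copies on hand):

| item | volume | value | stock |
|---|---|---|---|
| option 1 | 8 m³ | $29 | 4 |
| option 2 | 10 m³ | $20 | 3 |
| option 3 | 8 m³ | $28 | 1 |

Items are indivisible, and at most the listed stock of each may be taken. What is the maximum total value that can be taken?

Best selections within volume 12 and stock limits:
- 1×option 1: volume 8, value 29
- 1×option 3: volume 8, value 28
- 1×option 2: volume 10, value 20
Best: $29.

$29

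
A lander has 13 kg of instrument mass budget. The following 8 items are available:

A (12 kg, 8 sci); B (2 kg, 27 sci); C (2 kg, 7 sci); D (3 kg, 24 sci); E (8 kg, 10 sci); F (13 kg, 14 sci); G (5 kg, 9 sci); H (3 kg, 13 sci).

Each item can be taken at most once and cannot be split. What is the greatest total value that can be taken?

73 sci

Check high-value combinations within 13 kg:
- B+D+G+H: mass 2+3+5+3=13, value 27+24+9+13=73
- B+C+D+H: mass 2+2+3+3=10, value 27+7+24+13=71
- B+C+D+G: mass 2+2+3+5=12, value 27+7+24+9=67
Best: 73 sci.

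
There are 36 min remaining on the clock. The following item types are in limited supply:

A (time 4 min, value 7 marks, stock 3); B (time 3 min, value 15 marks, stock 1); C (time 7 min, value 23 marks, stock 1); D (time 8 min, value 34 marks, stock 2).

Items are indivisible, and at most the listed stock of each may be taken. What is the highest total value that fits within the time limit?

120 marks

Best selections within time 36 and stock limits:
- 2×A + 1×B + 1×C + 2×D: time 34, value 120
- 1×A + 1×B + 1×C + 2×D: time 30, value 113
- 3×A + 1×C + 2×D: time 35, value 112
Best: 120 marks.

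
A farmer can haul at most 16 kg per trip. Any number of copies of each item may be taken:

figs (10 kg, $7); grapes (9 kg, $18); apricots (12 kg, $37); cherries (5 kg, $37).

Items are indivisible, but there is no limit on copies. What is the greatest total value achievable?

$111

Best value-per-unit is cherries at 37/5, and filling with it alone uses weight 3×5=15. No mix of the others beats 3×37 = 111.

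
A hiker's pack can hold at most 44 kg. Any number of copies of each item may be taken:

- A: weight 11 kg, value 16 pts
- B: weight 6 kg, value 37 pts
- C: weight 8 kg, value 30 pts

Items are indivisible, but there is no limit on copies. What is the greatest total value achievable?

259 pts

Best value-per-unit is B at 37/6, and filling with it alone uses weight 7×6=42. No mix of the others beats 7×37 = 259.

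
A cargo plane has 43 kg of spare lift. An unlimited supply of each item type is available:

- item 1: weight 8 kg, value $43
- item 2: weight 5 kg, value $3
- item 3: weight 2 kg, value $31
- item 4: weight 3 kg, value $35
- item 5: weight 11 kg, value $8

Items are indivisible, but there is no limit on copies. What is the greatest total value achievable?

$655

Best value-per-unit is item 3 at 31/2; filling with it alone gives 21×31 = 651.
Optimal mix: 20×item 3 + 1×item 4 → weight 43, value 655.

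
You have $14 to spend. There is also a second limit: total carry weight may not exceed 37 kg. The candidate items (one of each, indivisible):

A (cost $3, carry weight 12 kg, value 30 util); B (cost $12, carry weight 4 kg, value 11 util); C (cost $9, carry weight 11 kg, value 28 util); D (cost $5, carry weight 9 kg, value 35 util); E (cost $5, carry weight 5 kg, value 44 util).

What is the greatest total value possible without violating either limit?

109 util

Feasible sets respecting both limits:
- A+D+E: cost 13, carry weight 26, value 109
- D+E: cost 10, carry weight 14, value 79
- A+E: cost 8, carry weight 17, value 74
- C+E: cost 14, carry weight 16, value 72
Best: 109 util.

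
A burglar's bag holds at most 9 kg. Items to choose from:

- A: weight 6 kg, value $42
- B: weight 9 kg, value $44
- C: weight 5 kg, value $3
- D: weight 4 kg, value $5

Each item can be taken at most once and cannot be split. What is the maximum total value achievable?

$44

Check high-value combinations within 9 kg:
- B: weight 9, value 44
- A: weight 6, value 42
- C+D: weight 5+4=9, value 3+5=8
Best: $44.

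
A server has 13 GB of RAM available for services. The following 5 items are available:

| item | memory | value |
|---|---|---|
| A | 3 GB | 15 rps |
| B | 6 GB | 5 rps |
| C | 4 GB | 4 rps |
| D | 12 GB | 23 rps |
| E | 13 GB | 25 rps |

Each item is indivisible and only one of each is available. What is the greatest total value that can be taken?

25 rps

Check high-value combinations within 13 GB:
- E: memory 13, value 25
- A+B+C: memory 3+6+4=13, value 15+5+4=24
- D: memory 12, value 23
- A+B: memory 3+6=9, value 15+5=20
Best: 25 rps.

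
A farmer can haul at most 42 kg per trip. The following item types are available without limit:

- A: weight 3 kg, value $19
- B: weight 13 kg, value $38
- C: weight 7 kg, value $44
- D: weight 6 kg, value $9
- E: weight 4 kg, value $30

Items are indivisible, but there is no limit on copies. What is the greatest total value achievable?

$308

Best value-per-unit is E at 30/4; filling with it alone gives 10×30 = 300.
Optimal mix: 2×A + 9×E → weight 42, value 308.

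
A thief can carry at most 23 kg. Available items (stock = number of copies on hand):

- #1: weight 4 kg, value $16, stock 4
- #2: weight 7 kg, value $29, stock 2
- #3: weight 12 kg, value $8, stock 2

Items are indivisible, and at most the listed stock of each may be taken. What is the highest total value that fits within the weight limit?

Best selections within weight 23 and stock limits:
- 4×#1 + 1×#2: weight 23, value 93
- 2×#1 + 2×#2: weight 22, value 90
- 3×#1 + 1×#2: weight 19, value 77
Best: $93.

$93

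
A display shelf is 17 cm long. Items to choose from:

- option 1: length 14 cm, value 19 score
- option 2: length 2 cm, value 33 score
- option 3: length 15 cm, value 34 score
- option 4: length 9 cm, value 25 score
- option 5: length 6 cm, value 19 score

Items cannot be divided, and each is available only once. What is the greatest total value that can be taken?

This is a 0/1 knapsack; check combinations near the capacity.
- option 2+option 4+option 5: length 2+9+6=17, value 33+25+19=77
- option 2+option 3: length 2+15=17, value 33+34=67
- option 2+option 4: length 2+9=11, value 33+25=58
Best: 77 score.

77 score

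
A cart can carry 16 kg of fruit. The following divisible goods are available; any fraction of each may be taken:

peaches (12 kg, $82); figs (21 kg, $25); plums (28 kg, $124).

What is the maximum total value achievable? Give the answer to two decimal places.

Take in order of value per unit:
- peaches (82/12 per unit): all 12 → value 82, running total 82.00
- plums (124/28 per unit): 4 of 28 → value 4×124/28 = 17.7143, running total 99.71
Total 99.71.

99.71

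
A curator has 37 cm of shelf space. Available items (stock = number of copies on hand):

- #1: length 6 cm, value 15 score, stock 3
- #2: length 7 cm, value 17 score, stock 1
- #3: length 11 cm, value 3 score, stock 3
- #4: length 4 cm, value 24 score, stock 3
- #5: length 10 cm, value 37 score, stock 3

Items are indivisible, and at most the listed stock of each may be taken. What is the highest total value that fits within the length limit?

Top feasible selections:
- 3×#4 + 2×#5: length 32, value 146
- 1×#1 + 1×#2 + 3×#4 + 1×#5: length 35, value 141
- 2×#1 + 3×#4 + 1×#5: length 34, value 139
- 1×#2 + 2×#4 + 2×#5: length 35, value 139
Best: 146 score.

146 score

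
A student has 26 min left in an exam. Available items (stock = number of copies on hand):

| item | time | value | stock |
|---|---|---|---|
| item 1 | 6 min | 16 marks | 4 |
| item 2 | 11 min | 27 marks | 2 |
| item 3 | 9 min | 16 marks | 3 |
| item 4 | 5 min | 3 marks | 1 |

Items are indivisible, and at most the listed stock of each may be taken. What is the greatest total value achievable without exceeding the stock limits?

64 marks

Top feasible selections:
- 4×item 1: time 24, value 64
- 2×item 1 + 1×item 2: time 23, value 59
- 1×item 1 + 1×item 2 + 1×item 3: time 26, value 59
Best: 64 marks.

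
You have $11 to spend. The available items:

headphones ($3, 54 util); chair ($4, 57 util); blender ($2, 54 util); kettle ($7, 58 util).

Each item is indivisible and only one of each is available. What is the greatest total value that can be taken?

Check high-value combinations within $11:
- headphones+chair+blender: cost 3+4+2=9, value 54+57+54=165
- chair+kettle: cost 4+7=11, value 57+58=115
- blender+kettle: cost 2+7=9, value 54+58=112
- headphones+kettle: cost 3+7=10, value 54+58=112
Best: 165 util.

165 util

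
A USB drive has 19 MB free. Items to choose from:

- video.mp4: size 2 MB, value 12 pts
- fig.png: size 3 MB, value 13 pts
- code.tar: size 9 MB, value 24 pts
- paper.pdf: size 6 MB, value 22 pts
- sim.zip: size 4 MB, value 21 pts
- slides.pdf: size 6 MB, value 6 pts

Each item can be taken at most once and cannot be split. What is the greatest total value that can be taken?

Check high-value combinations within 19 MB:
- video.mp4+fig.png+code.tar+sim.zip: size 2+3+9+4=18, value 12+13+24+21=70
- video.mp4+fig.png+paper.pdf+sim.zip: size 2+3+6+4=15, value 12+13+22+21=68
- code.tar+paper.pdf+sim.zip: size 9+6+4=19, value 24+22+21=67
- fig.png+paper.pdf+sim.zip+slides.pdf: size 3+6+4+6=19, value 13+22+21+6=62
- video.mp4+paper.pdf+sim.zip+slides.pdf: size 2+6+4+6=18, value 12+22+21+6=61
Best: 70 pts.

70 pts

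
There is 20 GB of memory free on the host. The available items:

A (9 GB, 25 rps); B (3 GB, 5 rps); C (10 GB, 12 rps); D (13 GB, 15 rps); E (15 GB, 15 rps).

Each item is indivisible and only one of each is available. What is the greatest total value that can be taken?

Check high-value combinations within 20 GB:
- A+C: memory 9+10=19, value 25+12=37
- A+B: memory 9+3=12, value 25+5=30
- A: memory 9, value 25
- B+D: memory 3+13=16, value 5+15=20
- B+E: memory 3+15=18, value 5+15=20
Best: 37 rps.

37 rps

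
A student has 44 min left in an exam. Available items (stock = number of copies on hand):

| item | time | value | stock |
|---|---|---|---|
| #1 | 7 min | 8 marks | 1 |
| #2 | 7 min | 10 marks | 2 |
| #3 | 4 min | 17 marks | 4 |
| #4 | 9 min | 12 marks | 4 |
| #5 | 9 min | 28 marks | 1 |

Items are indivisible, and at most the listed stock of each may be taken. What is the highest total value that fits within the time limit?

Top feasible selections:
- 4×#3 + 2×#4 + 1×#5: time 43, value 120
- 1×#2 + 4×#3 + 1×#4 + 1×#5: time 41, value 118
Best: 120 marks.

120 marks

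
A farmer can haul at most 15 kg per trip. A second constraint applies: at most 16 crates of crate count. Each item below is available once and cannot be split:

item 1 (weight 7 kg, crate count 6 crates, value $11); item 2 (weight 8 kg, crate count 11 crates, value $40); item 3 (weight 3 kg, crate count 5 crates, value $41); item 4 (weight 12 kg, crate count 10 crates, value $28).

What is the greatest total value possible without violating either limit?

$81

Feasible sets respecting both limits:
- item 2+item 3: weight 11, crate count 16, value 81
- item 3+item 4: weight 15, crate count 15, value 69
- item 1+item 3: weight 10, crate count 11, value 52
- item 3: weight 3, crate count 5, value 41
Best: $81.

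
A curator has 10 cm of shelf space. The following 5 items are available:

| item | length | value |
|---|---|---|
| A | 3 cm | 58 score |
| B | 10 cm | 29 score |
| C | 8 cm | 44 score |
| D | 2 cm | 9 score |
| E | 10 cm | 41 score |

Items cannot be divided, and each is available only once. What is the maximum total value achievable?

This is a 0/1 knapsack; check combinations near the capacity.
- A+D: length 3+2=5, value 58+9=67
- A: length 3, value 58
- C+D: length 8+2=10, value 44+9=53
- C: length 8, value 44
- E: length 10, value 41
Best: 67 score.

67 score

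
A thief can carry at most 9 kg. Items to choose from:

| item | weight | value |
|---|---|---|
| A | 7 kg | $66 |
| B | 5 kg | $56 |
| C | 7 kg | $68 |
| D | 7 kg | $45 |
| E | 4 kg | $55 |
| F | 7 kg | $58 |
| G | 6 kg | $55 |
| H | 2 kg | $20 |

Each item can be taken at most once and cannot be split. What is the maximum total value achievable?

Check high-value combinations within 9 kg:
- B+E: weight 5+4=9, value 56+55=111
- C+H: weight 7+2=9, value 68+20=88
- A+H: weight 7+2=9, value 66+20=86
- F+H: weight 7+2=9, value 58+20=78
- B+H: weight 5+2=7, value 56+20=76
Best: $111.

$111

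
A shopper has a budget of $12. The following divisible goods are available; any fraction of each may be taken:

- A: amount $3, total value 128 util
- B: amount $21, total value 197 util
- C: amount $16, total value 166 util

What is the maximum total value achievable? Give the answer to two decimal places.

221.38

Take in order of value per unit:
- A (128/3 per unit): all 3 → value 128, running total 128.00
- C (166/16 per unit): 9 of 16 → value 9×166/16 = 93.3750, running total 221.38
Total 221.38.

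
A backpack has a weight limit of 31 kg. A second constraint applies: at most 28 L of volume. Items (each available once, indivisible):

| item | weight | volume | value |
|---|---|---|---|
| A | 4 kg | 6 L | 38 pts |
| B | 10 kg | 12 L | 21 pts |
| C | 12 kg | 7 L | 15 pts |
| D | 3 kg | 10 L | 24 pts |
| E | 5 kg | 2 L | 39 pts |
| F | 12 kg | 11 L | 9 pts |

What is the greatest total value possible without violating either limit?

116 pts

Feasible sets respecting both limits:
- A+C+D+E: weight 24, volume 25, value 116
- A+B+C+E: weight 31, volume 27, value 113
- A+D+E: weight 12, volume 18, value 101
Best: 116 pts.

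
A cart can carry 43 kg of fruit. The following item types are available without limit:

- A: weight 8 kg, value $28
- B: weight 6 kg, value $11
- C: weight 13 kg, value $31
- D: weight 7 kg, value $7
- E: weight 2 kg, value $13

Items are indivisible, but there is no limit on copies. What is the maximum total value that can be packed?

$273

Best value-per-unit is E at 13/2, and filling with it alone uses weight 21×2=42. No mix of the others beats 21×13 = 273.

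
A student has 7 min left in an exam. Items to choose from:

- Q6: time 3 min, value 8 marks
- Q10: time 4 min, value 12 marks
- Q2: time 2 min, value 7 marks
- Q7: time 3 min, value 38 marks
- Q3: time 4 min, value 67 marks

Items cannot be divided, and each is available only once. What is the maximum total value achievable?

105 marks

This is a 0/1 knapsack; check combinations near the capacity.
- Q7+Q3: time 3+4=7, value 38+67=105
- Q6+Q3: time 3+4=7, value 8+67=75
- Q2+Q3: time 2+4=6, value 7+67=74
Best: 105 marks.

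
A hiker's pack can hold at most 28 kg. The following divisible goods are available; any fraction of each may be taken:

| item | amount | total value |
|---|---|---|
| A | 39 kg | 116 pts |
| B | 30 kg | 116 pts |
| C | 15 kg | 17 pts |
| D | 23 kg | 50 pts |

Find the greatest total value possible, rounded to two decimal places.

Take in order of value per unit:
- B (116/30 per unit): 28 of 30 → value 28×116/30 = 108.2667, running total 108.27
Total 108.27.

108.27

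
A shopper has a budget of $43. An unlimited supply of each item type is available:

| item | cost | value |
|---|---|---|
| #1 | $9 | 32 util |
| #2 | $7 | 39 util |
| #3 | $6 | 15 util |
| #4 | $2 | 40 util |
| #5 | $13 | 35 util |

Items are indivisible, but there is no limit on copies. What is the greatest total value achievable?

Best value-per-unit is #4 at 40/2, and filling with it alone uses cost 21×2=42. No mix of the others beats 21×40 = 840.

840 util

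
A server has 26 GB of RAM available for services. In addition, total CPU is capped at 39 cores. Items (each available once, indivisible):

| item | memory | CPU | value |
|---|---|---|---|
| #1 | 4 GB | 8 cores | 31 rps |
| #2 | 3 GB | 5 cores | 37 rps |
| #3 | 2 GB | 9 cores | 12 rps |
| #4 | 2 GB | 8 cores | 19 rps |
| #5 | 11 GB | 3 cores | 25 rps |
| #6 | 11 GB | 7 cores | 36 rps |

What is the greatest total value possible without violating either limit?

135 rps

Feasible sets respecting both limits:
- #1+#2+#3+#4+#6: memory 22, CPU 37, value 135
- #1+#2+#3+#4+#5: memory 22, CPU 33, value 124
- #1+#2+#4+#6: memory 20, CPU 28, value 123
- #1+#2+#3+#6: memory 20, CPU 29, value 116
Best: 135 rps.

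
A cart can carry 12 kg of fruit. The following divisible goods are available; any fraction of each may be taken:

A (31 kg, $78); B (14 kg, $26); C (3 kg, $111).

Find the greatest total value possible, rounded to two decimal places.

133.65

Take in order of value per unit:
- C (111/3 per unit): all 3 → value 111, running total 111.00
- A (78/31 per unit): 9 of 31 → value 9×78/31 = 22.6452, running total 133.65
Total 133.65.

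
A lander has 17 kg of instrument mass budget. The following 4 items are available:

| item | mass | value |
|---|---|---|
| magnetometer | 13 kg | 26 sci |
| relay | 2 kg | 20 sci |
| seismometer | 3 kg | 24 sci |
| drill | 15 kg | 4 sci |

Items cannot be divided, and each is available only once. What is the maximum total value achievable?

50 sci

Check high-value combinations within 17 kg:
- magnetometer+seismometer: mass 13+3=16, value 26+24=50
- magnetometer+relay: mass 13+2=15, value 26+20=46
- relay+seismometer: mass 2+3=5, value 20+24=44
Best: 50 sci.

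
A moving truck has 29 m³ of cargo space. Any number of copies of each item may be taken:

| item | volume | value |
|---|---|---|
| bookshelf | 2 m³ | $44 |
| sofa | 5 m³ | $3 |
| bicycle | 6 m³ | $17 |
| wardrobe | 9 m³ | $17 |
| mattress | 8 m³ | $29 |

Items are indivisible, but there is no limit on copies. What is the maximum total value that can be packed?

Best value-per-unit is bookshelf at 44/2, and filling with it alone uses volume 14×2=28. No mix of the others beats 14×44 = 616.

$616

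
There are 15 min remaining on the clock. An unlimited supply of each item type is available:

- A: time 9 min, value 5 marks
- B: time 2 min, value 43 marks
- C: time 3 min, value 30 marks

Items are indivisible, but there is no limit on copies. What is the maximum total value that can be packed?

Best value-per-unit is B at 43/2, and filling with it alone uses time 7×2=14. No mix of the others beats 7×43 = 301.

301 marks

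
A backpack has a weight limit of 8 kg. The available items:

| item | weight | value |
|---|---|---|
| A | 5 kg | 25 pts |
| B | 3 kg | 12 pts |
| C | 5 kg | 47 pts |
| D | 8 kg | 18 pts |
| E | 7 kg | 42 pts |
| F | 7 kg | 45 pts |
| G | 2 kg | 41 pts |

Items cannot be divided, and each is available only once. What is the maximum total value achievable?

Check high-value combinations within 8 kg:
- C+G: weight 5+2=7, value 47+41=88
- A+G: weight 5+2=7, value 25+41=66
- B+C: weight 3+5=8, value 12+47=59
- B+G: weight 3+2=5, value 12+41=53
- C: weight 5, value 47
Best: 88 pts.

88 pts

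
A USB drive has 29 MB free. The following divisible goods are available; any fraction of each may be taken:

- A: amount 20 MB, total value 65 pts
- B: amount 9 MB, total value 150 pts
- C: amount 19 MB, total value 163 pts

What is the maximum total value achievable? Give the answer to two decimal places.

316.25

Take in order of value per unit:
- B (150/9 per unit): all 9 → value 150, running total 150.00
- C (163/19 per unit): all 19 → value 163, running total 313.00
- A (65/20 per unit): 1 of 20 → value 1×65/20 = 3.2500, running total 316.25
Total 316.25.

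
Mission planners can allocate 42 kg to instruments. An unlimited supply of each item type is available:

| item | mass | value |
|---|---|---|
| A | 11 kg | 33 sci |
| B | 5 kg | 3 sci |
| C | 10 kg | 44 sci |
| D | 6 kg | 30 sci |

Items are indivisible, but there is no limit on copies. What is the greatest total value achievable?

Best value-per-unit is D at 30/6, and filling with it alone uses mass 7×6=42. No mix of the others beats 7×30 = 210.

210 sci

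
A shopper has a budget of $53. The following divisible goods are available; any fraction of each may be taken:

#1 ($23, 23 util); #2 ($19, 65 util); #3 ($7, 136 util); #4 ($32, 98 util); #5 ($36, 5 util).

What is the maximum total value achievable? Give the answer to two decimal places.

283.69

Take in order of value per unit:
- #3 (136/7 per unit): all 7 → value 136, running total 136.00
- #2 (65/19 per unit): all 19 → value 65, running total 201.00
- #4 (98/32 per unit): 27 of 32 → value 27×98/32 = 82.6875, running total 283.69
Total 283.69.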